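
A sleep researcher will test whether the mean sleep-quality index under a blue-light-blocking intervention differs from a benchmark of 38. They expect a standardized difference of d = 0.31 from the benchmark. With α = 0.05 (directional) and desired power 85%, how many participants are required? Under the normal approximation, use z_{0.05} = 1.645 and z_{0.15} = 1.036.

n = 75

For a one-sample test: n = ((z_{α} + z_β) / d)².
z_{α} + z_β = 1.645 + 1.036 = 2.681.
n = (2.681 / 0.31)² = 8.648² = 74.79.
Round up.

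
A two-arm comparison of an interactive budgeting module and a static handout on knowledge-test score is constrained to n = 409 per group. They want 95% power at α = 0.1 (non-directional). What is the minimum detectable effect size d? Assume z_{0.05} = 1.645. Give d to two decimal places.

d_min ≈ 0.23

For two independent groups of n = 409 each: d_min = (z_{α/2} + z_β)·√(2/n).
z-sum = 1.645 + 1.645 = 3.290.
d_min = 3.290 × √(2/409) = 3.290 × 0.0699 = 0.230.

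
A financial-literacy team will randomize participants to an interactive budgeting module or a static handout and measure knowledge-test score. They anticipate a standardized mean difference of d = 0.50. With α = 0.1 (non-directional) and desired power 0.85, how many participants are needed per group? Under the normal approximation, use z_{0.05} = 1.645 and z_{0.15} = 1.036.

For two independent groups with equal n: n = 2·((z_{α/2} + z_β) / d)².
z_{α/2} + z_β = 1.645 + 1.036 = 2.681.
n = 2 × (2.681 / 0.50)² = 2 × 5.362² = 2 × 28.75 = 57.5.
Round up to the next whole participant.

n = 58 per group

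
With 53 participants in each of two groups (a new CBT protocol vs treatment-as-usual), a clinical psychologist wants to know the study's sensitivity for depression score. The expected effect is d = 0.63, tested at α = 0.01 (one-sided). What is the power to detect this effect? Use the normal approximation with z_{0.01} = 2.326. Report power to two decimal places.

power ≈ 0.82

For two equal groups, power = Φ(d·√(n/2) − z_{α}).
d·√(n/2) = 0.63 × √(53/2) = 0.63 × 5.148 = 3.243.
z_β = 3.243 − 2.326 = 0.917.
Power = Φ(0.917) = 0.820.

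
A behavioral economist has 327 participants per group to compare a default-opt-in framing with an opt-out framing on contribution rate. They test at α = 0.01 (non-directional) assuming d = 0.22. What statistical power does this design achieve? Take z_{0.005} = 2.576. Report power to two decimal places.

power ≈ 0.59

For two equal groups, power = Φ(d·√(n/2) − z_{α/2}).
d·√(n/2) = 0.22 × √(327/2) = 0.22 × 12.787 = 2.813.
z_β = 2.813 − 2.576 = 0.237.
Power = Φ(0.237) = 0.594.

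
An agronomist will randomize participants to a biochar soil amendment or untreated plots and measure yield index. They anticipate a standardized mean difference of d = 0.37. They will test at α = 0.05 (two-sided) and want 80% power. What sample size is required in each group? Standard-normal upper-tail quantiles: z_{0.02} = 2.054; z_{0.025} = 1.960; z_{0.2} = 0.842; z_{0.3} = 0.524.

For two independent groups with equal n: n = 2·((z_{α/2} + z_β) / d)².
z_{α/2} + z_β = 1.960 + 0.842 = 2.802.
n = 2 × (2.802 / 0.37)² = 2 × 7.573² = 2 × 57.35 = 114.7.
Round up to the next whole participant.

n = 115 per group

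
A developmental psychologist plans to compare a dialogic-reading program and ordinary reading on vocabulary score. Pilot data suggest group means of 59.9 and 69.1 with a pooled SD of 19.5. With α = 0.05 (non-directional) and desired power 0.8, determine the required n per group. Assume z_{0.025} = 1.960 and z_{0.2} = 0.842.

n = 71 per group

Cohen's d = |M₁ − M₂| / SD_pooled = |59.9 − 69.1| / 19.5 = 9.2 / 19.5 = 0.472.
For two independent groups with equal n: n = 2·((z_{α/2} + z_β) / d)².
z_{α/2} + z_β = 1.960 + 0.842 = 2.802.
n = 2 × (2.802 / 0.472)² = 2 × 5.936² = 2 × 35.24 = 70.5.
Round up to the next whole participant.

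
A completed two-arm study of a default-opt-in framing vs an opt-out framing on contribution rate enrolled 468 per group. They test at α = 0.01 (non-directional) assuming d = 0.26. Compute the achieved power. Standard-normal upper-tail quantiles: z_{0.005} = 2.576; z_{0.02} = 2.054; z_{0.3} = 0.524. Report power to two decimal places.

power ≈ 0.92

For two equal groups, power = Φ(d·√(n/2) − z_{α/2}).
d·√(n/2) = 0.26 × √(468/2) = 0.26 × 15.297 = 3.977.
z_β = 3.977 − 2.576 = 1.401.
Power = Φ(1.401) = 0.919.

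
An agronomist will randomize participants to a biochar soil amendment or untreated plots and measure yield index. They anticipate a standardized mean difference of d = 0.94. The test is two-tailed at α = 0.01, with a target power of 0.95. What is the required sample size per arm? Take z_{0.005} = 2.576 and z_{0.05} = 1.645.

For two independent groups with equal n: n = 2·((z_{α/2} + z_β) / d)².
z_{α/2} + z_β = 2.576 + 1.645 = 4.221.
n = 2 × (4.221 / 0.94)² = 2 × 4.490² = 2 × 20.16 = 40.3.
Round up to the next whole participant.

n = 41 per group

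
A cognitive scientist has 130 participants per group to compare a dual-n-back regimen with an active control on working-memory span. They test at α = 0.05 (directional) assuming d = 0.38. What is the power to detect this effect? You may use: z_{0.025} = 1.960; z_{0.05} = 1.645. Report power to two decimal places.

power ≈ 0.92

For two equal groups, power = Φ(d·√(n/2) − z_{α}).
d·√(n/2) = 0.38 × √(130/2) = 0.38 × 8.062 = 3.064.
z_β = 3.064 − 1.645 = 1.419.
Power = Φ(1.419) = 0.922.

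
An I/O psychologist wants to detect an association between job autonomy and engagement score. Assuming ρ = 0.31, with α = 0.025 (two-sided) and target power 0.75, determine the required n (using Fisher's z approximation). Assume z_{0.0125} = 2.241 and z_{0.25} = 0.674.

n = 86

Fisher's z: C = ½·ln((1+r)/(1−r)) = ½·ln(1.8986) = 0.3205.
n = ((z_{α/2} + z_β)/C)² + 3.
(2.241 + 0.674) / 0.3205 = 2.915 / 0.3205 = 9.095.
n = 9.095² + 3 = 82.72 + 3 = 85.7.
Round up.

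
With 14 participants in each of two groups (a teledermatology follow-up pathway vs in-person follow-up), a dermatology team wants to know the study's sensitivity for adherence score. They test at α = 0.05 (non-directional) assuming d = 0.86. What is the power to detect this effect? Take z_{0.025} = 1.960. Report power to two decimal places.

For two equal groups, power = Φ(d·√(n/2) − z_{α/2}).
d·√(n/2) = 0.86 × √(14/2) = 0.86 × 2.646 = 2.275.
z_β = 2.275 − 1.960 = 0.315.
Power = Φ(0.315) = 0.624.

power ≈ 0.62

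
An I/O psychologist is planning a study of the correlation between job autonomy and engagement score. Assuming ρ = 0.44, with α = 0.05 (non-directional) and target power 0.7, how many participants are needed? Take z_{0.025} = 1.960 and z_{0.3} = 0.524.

n = 31

Fisher's z: C = ½·ln((1+r)/(1−r)) = ½·ln(2.5714) = 0.4722.
n = ((z_{α/2} + z_β)/C)² + 3.
(1.960 + 0.524) / 0.4722 = 2.484 / 0.4722 = 5.260.
n = 5.260² + 3 = 27.67 + 3 = 30.7.
Round up.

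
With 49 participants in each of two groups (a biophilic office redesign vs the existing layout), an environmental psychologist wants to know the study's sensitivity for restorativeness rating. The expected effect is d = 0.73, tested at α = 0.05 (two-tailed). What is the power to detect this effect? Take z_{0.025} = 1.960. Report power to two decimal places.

For two equal groups, power = Φ(d·√(n/2) − z_{α/2}).
d·√(n/2) = 0.73 × √(49/2) = 0.73 × 4.950 = 3.613.
z_β = 3.613 − 1.960 = 1.653.
Power = Φ(1.653) = 0.951.

power ≈ 0.95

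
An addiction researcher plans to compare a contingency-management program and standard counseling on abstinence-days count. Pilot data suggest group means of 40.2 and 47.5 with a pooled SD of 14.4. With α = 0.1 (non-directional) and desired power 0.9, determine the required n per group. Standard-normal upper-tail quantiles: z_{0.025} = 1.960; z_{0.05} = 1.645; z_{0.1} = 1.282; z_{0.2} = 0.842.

Cohen's d = |M₁ − M₂| / SD_pooled = |40.2 − 47.5| / 14.4 = 7.3 / 14.4 = 0.507.
For two independent groups with equal n: n = 2·((z_{α/2} + z_β) / d)².
z_{α/2} + z_β = 1.645 + 1.282 = 2.927.
n = 2 × (2.927 / 0.507)² = 2 × 5.773² = 2 × 33.33 = 66.7.
Round up to the next whole participant.

n = 67 per group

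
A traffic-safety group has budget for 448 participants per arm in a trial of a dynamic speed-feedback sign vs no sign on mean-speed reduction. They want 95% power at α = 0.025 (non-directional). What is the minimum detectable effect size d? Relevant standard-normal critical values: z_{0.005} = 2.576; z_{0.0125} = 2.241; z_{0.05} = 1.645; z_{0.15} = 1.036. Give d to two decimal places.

For two independent groups of n = 448 each: d_min = (z_{α/2} + z_β)·√(2/n).
z-sum = 2.241 + 1.645 = 3.886.
d_min = 3.886 × √(2/448) = 3.886 × 0.0668 = 0.260.

d_min ≈ 0.26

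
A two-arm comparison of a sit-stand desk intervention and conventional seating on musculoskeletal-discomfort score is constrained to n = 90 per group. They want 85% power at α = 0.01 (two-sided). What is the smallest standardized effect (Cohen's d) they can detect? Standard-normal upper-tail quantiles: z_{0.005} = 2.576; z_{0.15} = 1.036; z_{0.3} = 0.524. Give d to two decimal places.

d_min ≈ 0.54

For two independent groups of n = 90 each: d_min = (z_{α/2} + z_β)·√(2/n).
z-sum = 2.576 + 1.036 = 3.612.
d_min = 3.612 × √(2/90) = 3.612 × 0.1491 = 0.538.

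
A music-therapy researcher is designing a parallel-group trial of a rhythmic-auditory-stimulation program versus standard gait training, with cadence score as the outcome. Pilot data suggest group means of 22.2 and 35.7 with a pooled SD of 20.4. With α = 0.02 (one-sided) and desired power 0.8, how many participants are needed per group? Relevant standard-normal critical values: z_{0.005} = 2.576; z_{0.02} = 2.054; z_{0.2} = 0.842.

Cohen's d = |M₁ − M₂| / SD_pooled = |22.2 − 35.7| / 20.4 = 13.5 / 20.4 = 0.662.
For two independent groups with equal n: n = 2·((z_{α} + z_β) / d)².
z_{α} + z_β = 2.054 + 0.842 = 2.896.
n = 2 × (2.896 / 0.662)² = 2 × 4.375² = 2 × 19.14 = 38.3.
Round up to the next whole participant.

n = 39 per group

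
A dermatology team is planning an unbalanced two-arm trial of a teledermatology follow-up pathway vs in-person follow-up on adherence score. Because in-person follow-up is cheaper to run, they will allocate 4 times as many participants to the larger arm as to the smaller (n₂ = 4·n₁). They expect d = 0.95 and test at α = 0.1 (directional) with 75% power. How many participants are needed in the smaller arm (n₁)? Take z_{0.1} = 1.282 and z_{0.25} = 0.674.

With allocation ratio k = n₂/n₁ = 4, Var(x̄₁−x̄₂) = σ²(1/n₁ + 1/(k·n₁)) = σ²·(k+1)/(k·n₁).
So n₁ = (1 + 1/k)·((z_{α} + z_β)/d)² = 1.250 × (1.956/0.95)².
n₁ = 1.250 × 4.24 = 5.3.
Round up: n₁ = 6, giving n₂ = 4 × 6 = 24.

n₁ = 6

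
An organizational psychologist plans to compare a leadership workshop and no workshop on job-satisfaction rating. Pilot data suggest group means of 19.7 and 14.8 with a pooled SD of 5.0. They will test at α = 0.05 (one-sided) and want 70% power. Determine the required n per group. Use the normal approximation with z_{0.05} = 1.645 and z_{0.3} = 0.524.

Cohen's d = |M₁ − M₂| / SD_pooled = |19.7 − 14.8| / 5.0 = 4.9 / 5.0 = 0.980.
For two independent groups with equal n: n = 2·((z_{α} + z_β) / d)².
z_{α} + z_β = 1.645 + 0.524 = 2.169.
n = 2 × (2.169 / 0.980)² = 2 × 2.213² = 2 × 4.90 = 9.8.
Round up to the next whole participant.

n = 10 per group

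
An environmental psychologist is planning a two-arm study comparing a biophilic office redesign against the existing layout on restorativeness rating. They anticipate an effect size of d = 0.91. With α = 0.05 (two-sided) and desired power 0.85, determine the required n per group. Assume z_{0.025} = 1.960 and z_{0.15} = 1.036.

For two independent groups with equal n: n = 2·((z_{α/2} + z_β) / d)².
z_{α/2} + z_β = 1.960 + 1.036 = 2.996.
n = 2 × (2.996 / 0.91)² = 2 × 3.292² = 2 × 10.84 = 21.7.
Round up to the next whole participant.

n = 22 per group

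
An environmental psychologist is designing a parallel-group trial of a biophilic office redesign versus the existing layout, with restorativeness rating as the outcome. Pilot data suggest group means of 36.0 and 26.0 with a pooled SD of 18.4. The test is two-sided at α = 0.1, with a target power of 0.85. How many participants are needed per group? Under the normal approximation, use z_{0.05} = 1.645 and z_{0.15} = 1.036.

Cohen's d = |M₁ − M₂| / SD_pooled = |36.0 − 26.0| / 18.4 = 10.0 / 18.4 = 0.543.
For two independent groups with equal n: n = 2·((z_{α/2} + z_β) / d)².
z_{α/2} + z_β = 1.645 + 1.036 = 2.681.
n = 2 × (2.681 / 0.543)² = 2 × 4.937² = 2 × 24.38 = 48.8.
Round up to the next whole participant.

n = 49 per group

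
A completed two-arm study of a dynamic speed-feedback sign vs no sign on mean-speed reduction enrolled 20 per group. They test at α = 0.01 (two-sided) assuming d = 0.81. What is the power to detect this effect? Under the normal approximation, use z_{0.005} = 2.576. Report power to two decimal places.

For two equal groups, power = Φ(d·√(n/2) − z_{α/2}).
d·√(n/2) = 0.81 × √(20/2) = 0.81 × 3.162 = 2.561.
z_β = 2.561 − 2.576 = -0.015.
Power = Φ(-0.015) = 0.494.

power ≈ 0.49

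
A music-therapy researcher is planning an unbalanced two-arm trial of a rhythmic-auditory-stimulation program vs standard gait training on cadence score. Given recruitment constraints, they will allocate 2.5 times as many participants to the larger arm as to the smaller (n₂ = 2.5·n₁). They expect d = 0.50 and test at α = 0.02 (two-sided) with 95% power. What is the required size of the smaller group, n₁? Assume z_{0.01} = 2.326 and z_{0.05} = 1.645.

With allocation ratio k = n₂/n₁ = 2.5, Var(x̄₁−x̄₂) = σ²(1/n₁ + 1/(k·n₁)) = σ²·(k+1)/(k·n₁).
So n₁ = (1 + 1/k)·((z_{α/2} + z_β)/d)² = 1.400 × (3.971/0.50)².
n₁ = 1.400 × 63.08 = 88.3.
Round up: n₁ = 89, giving n₂ = ⌈2.5 × 89⌉ = ⌈222.5⌉ = 223.

n₁ = 89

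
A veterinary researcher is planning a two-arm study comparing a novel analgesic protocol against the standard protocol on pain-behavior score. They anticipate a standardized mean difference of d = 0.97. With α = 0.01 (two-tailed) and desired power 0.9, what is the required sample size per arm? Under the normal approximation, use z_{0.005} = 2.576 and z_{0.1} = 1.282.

n = 32 per group

For two independent groups with equal n: n = 2·((z_{α/2} + z_β) / d)².
z_{α/2} + z_β = 2.576 + 1.282 = 3.858.
n = 2 × (3.858 / 0.97)² = 2 × 3.977² = 2 × 15.82 = 31.6.
Round up to the next whole participant.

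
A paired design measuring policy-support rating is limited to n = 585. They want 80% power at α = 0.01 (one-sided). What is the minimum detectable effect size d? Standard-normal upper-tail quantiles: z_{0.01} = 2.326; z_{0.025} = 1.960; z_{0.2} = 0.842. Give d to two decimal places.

d_min ≈ 0.13

For a single sample (or paired design) of n = 585: d_min = (z_{α} + z_β)/√n.
z-sum = 2.326 + 0.842 = 3.168.
d_min = 3.168 / √585 = 3.168 / 24.187 = 0.131.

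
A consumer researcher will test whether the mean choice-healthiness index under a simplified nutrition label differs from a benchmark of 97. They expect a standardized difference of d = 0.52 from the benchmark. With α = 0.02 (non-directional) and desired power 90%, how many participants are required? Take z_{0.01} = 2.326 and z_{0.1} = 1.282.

For a one-sample test: n = ((z_{α/2} + z_β) / d)².
z_{α/2} + z_β = 2.326 + 1.282 = 3.608.
n = (3.608 / 0.52)² = 6.938² = 48.14.
Round up.

n = 49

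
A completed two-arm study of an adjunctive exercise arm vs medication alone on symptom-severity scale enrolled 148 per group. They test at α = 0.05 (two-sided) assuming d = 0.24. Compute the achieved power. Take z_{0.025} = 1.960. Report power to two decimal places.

For two equal groups, power = Φ(d·√(n/2) − z_{α/2}).
d·√(n/2) = 0.24 × √(148/2) = 0.24 × 8.602 = 2.065.
z_β = 2.065 − 1.960 = 0.105.
Power = Φ(0.105) = 0.542.

power ≈ 0.54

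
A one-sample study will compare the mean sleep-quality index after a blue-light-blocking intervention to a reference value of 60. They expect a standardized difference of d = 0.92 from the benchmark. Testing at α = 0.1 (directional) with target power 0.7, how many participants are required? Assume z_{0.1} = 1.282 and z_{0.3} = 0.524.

n = 4

For a one-sample test: n = ((z_{α} + z_β) / d)².
z_{α} + z_β = 1.282 + 0.524 = 1.806.
n = (1.806 / 0.92)² = 1.963² = 3.85.
Round up.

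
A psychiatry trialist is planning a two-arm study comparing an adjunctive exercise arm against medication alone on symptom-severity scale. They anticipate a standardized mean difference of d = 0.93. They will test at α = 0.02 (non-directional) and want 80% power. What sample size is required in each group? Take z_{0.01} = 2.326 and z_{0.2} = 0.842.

n = 24 per group

For two independent groups with equal n: n = 2·((z_{α/2} + z_β) / d)².
z_{α/2} + z_β = 2.326 + 0.842 = 3.168.
n = 2 × (3.168 / 0.93)² = 2 × 3.406² = 2 × 11.60 = 23.2.
Round up to the next whole participant.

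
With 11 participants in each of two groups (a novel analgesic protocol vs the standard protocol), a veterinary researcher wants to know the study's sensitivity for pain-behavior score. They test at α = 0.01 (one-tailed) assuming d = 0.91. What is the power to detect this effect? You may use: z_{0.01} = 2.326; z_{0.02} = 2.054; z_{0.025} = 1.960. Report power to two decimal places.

For two equal groups, power = Φ(d·√(n/2) − z_{α}).
d·√(n/2) = 0.91 × √(11/2) = 0.91 × 2.345 = 2.134.
z_β = 2.134 − 2.326 = -0.192.
Power = Φ(-0.192) = 0.424.

power ≈ 0.42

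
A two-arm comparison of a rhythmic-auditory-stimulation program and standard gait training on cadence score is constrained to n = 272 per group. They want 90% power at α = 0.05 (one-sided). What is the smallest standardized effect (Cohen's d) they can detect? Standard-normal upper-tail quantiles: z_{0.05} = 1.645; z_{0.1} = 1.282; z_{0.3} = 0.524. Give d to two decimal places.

d_min ≈ 0.25

For two independent groups of n = 272 each: d_min = (z_{α} + z_β)·√(2/n).
z-sum = 1.645 + 1.282 = 2.927.
d_min = 2.927 × √(2/272) = 2.927 × 0.0857 = 0.251.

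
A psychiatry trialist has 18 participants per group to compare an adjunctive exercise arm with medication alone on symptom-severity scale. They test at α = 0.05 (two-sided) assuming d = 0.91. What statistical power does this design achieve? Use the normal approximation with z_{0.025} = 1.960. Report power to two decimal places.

power ≈ 0.78

For two equal groups, power = Φ(d·√(n/2) − z_{α/2}).
d·√(n/2) = 0.91 × √(18/2) = 0.91 × 3.000 = 2.730.
z_β = 2.730 − 1.960 = 0.770.
Power = Φ(0.770) = 0.779.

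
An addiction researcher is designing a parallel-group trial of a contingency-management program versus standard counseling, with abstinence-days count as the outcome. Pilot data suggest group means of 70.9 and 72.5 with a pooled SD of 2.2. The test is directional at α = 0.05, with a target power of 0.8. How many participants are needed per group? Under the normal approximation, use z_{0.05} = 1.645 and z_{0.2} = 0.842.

n = 24 per group

Cohen's d = |M₁ − M₂| / SD_pooled = |70.9 − 72.5| / 2.2 = 1.6 / 2.2 = 0.727.
For two independent groups with equal n: n = 2·((z_{α} + z_β) / d)².
z_{α} + z_β = 1.645 + 0.842 = 2.487.
n = 2 × (2.487 / 0.727)² = 2 × 3.421² = 2 × 11.70 = 23.4.
Round up to the next whole participant.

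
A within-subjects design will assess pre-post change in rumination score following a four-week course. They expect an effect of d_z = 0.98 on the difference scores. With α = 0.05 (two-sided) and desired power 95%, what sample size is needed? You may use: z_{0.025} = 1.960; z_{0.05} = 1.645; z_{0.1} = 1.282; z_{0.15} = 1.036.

n = 14 pairs

For a paired (one-sample on differences) test: n = ((z_{α/2} + z_β) / d)².
z_{α/2} + z_β = 1.960 + 1.645 = 3.605.
n = (3.605 / 0.98)² = 3.679² = 13.53.
Round up.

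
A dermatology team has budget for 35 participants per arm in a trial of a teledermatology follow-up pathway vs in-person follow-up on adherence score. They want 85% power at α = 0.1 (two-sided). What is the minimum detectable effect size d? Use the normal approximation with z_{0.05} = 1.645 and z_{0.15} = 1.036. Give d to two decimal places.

For two independent groups of n = 35 each: d_min = (z_{α/2} + z_β)·√(2/n).
z-sum = 1.645 + 1.036 = 2.681.
d_min = 2.681 × √(2/35) = 2.681 × 0.2390 = 0.641.

d_min ≈ 0.64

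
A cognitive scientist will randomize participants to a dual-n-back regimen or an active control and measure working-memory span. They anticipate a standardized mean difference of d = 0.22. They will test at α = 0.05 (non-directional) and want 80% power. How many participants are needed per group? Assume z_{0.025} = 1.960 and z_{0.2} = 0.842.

For two independent groups with equal n: n = 2·((z_{α/2} + z_β) / d)².
z_{α/2} + z_β = 1.960 + 0.842 = 2.802.
n = 2 × (2.802 / 0.22)² = 2 × 12.736² = 2 × 162.21 = 324.4.
Round up to the next whole participant.

n = 325 per group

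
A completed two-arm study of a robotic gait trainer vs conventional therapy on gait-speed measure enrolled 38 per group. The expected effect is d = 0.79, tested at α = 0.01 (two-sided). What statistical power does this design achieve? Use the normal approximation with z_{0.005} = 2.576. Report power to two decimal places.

For two equal groups, power = Φ(d·√(n/2) − z_{α/2}).
d·√(n/2) = 0.79 × √(38/2) = 0.79 × 4.359 = 3.444.
z_β = 3.444 − 2.576 = 0.868.
Power = Φ(0.868) = 0.807.

power ≈ 0.81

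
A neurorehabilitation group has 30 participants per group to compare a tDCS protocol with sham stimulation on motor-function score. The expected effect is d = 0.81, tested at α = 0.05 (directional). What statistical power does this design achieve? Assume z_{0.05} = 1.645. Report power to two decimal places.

power ≈ 0.93

For two equal groups, power = Φ(d·√(n/2) − z_{α}).
d·√(n/2) = 0.81 × √(30/2) = 0.81 × 3.873 = 3.137.
z_β = 3.137 − 1.645 = 1.492.
Power = Φ(1.492) = 0.932.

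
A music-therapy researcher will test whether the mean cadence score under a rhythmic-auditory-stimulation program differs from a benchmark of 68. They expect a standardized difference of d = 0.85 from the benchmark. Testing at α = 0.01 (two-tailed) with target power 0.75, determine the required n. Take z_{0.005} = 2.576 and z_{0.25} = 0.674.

n = 15

For a one-sample test: n = ((z_{α/2} + z_β) / d)².
z_{α/2} + z_β = 2.576 + 0.674 = 3.250.
n = (3.250 / 0.85)² = 3.824² = 14.62.
Round up.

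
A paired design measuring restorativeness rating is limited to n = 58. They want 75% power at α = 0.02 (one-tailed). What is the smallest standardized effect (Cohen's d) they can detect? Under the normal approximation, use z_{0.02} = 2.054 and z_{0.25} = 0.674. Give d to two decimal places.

d_min ≈ 0.36

For a single sample (or paired design) of n = 58: d_min = (z_{α} + z_β)/√n.
z-sum = 2.054 + 0.674 = 2.728.
d_min = 2.728 / √58 = 2.728 / 7.616 = 0.358.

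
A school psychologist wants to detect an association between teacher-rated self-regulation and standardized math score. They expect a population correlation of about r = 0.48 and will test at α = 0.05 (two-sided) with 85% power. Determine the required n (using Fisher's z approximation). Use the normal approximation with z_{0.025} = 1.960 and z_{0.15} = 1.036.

n = 36

Fisher's z: C = ½·ln((1+r)/(1−r)) = ½·ln(2.8462) = 0.5230.
n = ((z_{α/2} + z_β)/C)² + 3.
(1.960 + 1.036) / 0.5230 = 2.996 / 0.5230 = 5.728.
n = 5.728² + 3 = 32.82 + 3 = 35.8.
Round up.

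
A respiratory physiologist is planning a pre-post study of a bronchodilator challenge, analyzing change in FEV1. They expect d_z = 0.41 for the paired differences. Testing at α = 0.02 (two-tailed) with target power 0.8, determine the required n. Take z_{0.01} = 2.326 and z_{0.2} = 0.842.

For a paired (one-sample on differences) test: n = ((z_{α/2} + z_β) / d)².
z_{α/2} + z_β = 2.326 + 0.842 = 3.168.
n = (3.168 / 0.41)² = 7.727² = 59.70.
Round up.

n = 60 pairs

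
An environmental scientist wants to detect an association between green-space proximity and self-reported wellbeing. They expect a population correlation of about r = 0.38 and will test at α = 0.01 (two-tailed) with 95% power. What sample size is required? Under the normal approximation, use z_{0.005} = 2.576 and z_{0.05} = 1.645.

n = 115

Fisher's z: C = ½·ln((1+r)/(1−r)) = ½·ln(2.2258) = 0.4001.
n = ((z_{α/2} + z_β)/C)² + 3.
(2.576 + 1.645) / 0.4001 = 4.221 / 0.4001 = 10.550.
n = 10.550² + 3 = 111.30 + 3 = 114.3.
Round up.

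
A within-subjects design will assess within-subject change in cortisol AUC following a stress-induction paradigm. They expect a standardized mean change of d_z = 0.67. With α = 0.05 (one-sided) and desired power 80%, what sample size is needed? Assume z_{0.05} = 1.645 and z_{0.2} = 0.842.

n = 14 pairs

For a paired (one-sample on differences) test: n = ((z_{α} + z_β) / d)².
z_{α} + z_β = 1.645 + 0.842 = 2.487.
n = (2.487 / 0.67)² = 3.712² = 13.78.
Round up.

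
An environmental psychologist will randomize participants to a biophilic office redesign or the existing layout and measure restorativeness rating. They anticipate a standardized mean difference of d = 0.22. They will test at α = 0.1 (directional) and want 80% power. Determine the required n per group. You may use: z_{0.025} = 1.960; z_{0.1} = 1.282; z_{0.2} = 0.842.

n = 187 per group

For two independent groups with equal n: n = 2·((z_{α} + z_β) / d)².
z_{α} + z_β = 1.282 + 0.842 = 2.124.
n = 2 × (2.124 / 0.22)² = 2 × 9.655² = 2 × 93.21 = 186.4.
Round up to the next whole participant.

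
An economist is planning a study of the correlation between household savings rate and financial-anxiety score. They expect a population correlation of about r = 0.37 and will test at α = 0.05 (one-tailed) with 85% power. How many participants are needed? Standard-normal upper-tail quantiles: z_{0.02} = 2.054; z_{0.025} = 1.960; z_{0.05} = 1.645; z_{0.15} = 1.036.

Fisher's z: C = ½·ln((1+r)/(1−r)) = ½·ln(2.1746) = 0.3884.
n = ((z_{α} + z_β)/C)² + 3.
(1.645 + 1.036) / 0.3884 = 2.681 / 0.3884 = 6.903.
n = 6.903² + 3 = 47.65 + 3 = 50.6.
Round up.

n = 51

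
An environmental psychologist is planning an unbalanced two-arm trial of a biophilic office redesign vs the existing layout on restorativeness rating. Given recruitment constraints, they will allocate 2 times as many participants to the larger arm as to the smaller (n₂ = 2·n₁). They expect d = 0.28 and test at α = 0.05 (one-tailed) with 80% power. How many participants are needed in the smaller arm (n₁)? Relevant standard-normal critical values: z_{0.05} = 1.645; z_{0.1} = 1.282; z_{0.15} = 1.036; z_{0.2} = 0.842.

n₁ = 119

With allocation ratio k = n₂/n₁ = 2, Var(x̄₁−x̄₂) = σ²(1/n₁ + 1/(k·n₁)) = σ²·(k+1)/(k·n₁).
So n₁ = (1 + 1/k)·((z_{α} + z_β)/d)² = 1.500 × (2.487/0.28)².
n₁ = 1.500 × 78.89 = 118.3.
Round up: n₁ = 119, giving n₂ = 2 × 119 = 238.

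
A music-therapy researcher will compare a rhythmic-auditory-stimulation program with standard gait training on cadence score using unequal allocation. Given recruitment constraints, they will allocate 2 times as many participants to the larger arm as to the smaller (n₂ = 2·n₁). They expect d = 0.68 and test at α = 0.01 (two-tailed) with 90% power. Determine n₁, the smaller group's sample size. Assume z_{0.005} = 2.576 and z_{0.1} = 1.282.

n₁ = 49

With allocation ratio k = n₂/n₁ = 2, Var(x̄₁−x̄₂) = σ²(1/n₁ + 1/(k·n₁)) = σ²·(k+1)/(k·n₁).
So n₁ = (1 + 1/k)·((z_{α/2} + z_β)/d)² = 1.500 × (3.858/0.68)².
n₁ = 1.500 × 32.19 = 48.3.
Round up: n₁ = 49, giving n₂ = 2 × 49 = 98.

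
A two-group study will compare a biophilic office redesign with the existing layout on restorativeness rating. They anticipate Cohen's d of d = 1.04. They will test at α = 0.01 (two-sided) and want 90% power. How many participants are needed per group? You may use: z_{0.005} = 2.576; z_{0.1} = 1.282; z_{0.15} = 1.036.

n = 28 per group

For two independent groups with equal n: n = 2·((z_{α/2} + z_β) / d)².
z_{α/2} + z_β = 2.576 + 1.282 = 3.858.
n = 2 × (3.858 / 1.04)² = 2 × 3.710² = 2 × 13.76 = 27.5.
Round up to the next whole participant.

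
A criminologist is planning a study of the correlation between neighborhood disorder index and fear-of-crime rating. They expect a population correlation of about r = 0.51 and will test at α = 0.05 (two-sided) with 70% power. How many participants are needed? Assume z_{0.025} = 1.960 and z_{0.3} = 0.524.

n = 23

Fisher's z: C = ½·ln((1+r)/(1−r)) = ½·ln(3.0816) = 0.5627.
n = ((z_{α/2} + z_β)/C)² + 3.
(1.960 + 0.524) / 0.5627 = 2.484 / 0.5627 = 4.414.
n = 4.414² + 3 = 19.49 + 3 = 22.5.
Round up.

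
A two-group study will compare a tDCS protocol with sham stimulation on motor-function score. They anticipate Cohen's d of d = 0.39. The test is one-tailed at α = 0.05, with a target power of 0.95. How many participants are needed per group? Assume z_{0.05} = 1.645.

n = 143 per group

For two independent groups with equal n: n = 2·((z_{α} + z_β) / d)².
z_{α} + z_β = 1.645 + 1.645 = 3.290.
n = 2 × (3.290 / 0.39)² = 2 × 8.436² = 2 × 71.16 = 142.3.
Round up to the next whole participant.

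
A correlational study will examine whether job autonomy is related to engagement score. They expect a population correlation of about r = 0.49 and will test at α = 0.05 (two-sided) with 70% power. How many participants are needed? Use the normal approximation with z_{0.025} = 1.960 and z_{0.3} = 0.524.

Fisher's z: C = ½·ln((1+r)/(1−r)) = ½·ln(2.9216) = 0.5361.
n = ((z_{α/2} + z_β)/C)² + 3.
(1.960 + 0.524) / 0.5361 = 2.484 / 0.5361 = 4.633.
n = 4.633² + 3 = 21.47 + 3 = 24.5.
Round up.

n = 25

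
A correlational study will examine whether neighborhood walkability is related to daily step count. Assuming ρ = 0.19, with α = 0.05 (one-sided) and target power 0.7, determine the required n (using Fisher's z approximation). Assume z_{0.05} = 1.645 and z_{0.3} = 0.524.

n = 131

Fisher's z: C = ½·ln((1+r)/(1−r)) = ½·ln(1.4691) = 0.1923.
n = ((z_{α} + z_β)/C)² + 3.
(1.645 + 0.524) / 0.1923 = 2.169 / 0.1923 = 11.279.
n = 11.279² + 3 = 127.22 + 3 = 130.2.
Round up.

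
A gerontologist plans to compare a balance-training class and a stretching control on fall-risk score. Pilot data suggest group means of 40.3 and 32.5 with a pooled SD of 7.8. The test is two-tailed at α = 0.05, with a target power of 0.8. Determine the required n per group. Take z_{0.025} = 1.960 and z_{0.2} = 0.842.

Cohen's d = |M₁ − M₂| / SD_pooled = |40.3 − 32.5| / 7.8 = 7.8 / 7.8 = 1.000.
For two independent groups with equal n: n = 2·((z_{α/2} + z_β) / d)².
z_{α/2} + z_β = 1.960 + 0.842 = 2.802.
n = 2 × (2.802 / 1.000)² = 2 × 2.802² = 2 × 7.85 = 15.7.
Round up to the next whole participant.

n = 16 per group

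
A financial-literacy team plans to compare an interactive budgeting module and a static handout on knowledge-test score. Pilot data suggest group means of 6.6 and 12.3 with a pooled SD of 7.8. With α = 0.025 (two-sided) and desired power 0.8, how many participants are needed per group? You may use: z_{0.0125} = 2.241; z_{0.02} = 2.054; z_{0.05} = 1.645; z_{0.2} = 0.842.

n = 36 per group

Cohen's d = |M₁ − M₂| / SD_pooled = |6.6 − 12.3| / 7.8 = 5.7 / 7.8 = 0.731.
For two independent groups with equal n: n = 2·((z_{α/2} + z_β) / d)².
z_{α/2} + z_β = 2.241 + 0.842 = 3.083.
n = 2 × (3.083 / 0.731)² = 2 × 4.218² = 2 × 17.79 = 35.6.
Round up to the next whole participant.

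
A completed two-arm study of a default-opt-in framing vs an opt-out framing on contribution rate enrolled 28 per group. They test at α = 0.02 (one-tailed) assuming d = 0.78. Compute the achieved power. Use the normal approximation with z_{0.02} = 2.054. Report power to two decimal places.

For two equal groups, power = Φ(d·√(n/2) − z_{α}).
d·√(n/2) = 0.78 × √(28/2) = 0.78 × 3.742 = 2.918.
z_β = 2.918 − 2.054 = 0.864.
Power = Φ(0.864) = 0.806.

power ≈ 0.81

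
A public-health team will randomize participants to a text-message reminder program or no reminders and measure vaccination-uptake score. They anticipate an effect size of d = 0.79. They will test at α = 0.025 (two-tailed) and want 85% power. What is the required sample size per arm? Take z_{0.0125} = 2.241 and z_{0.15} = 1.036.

For two independent groups with equal n: n = 2·((z_{α/2} + z_β) / d)².
z_{α/2} + z_β = 2.241 + 1.036 = 3.277.
n = 2 × (3.277 / 0.79)² = 2 × 4.148² = 2 × 17.21 = 34.4.
Round up to the next whole participant.

n = 35 per group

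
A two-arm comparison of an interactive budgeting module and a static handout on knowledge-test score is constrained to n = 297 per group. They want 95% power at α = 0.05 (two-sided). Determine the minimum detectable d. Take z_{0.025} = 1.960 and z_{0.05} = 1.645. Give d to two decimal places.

d_min ≈ 0.30

For two independent groups of n = 297 each: d_min = (z_{α/2} + z_β)·√(2/n).
z-sum = 1.960 + 1.645 = 3.605.
d_min = 3.605 × √(2/297) = 3.605 × 0.0821 = 0.296.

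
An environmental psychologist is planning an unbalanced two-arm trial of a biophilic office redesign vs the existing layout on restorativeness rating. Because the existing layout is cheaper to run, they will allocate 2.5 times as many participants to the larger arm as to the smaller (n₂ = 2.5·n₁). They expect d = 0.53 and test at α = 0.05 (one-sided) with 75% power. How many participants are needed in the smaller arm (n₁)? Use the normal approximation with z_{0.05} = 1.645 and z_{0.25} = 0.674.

n₁ = 27

With allocation ratio k = n₂/n₁ = 2.5, Var(x̄₁−x̄₂) = σ²(1/n₁ + 1/(k·n₁)) = σ²·(k+1)/(k·n₁).
So n₁ = (1 + 1/k)·((z_{α} + z_β)/d)² = 1.400 × (2.319/0.53)².
n₁ = 1.400 × 19.14 = 26.8.
Round up: n₁ = 27, giving n₂ = ⌈2.5 × 27⌉ = ⌈67.5⌉ = 68.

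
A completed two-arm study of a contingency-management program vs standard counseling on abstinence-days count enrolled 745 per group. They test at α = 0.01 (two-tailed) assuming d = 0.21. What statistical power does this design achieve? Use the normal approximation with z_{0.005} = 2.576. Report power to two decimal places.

For two equal groups, power = Φ(d·√(n/2) − z_{α/2}).
d·√(n/2) = 0.21 × √(745/2) = 0.21 × 19.300 = 4.053.
z_β = 4.053 − 2.576 = 1.477.
Power = Φ(1.477) = 0.930.

power ≈ 0.93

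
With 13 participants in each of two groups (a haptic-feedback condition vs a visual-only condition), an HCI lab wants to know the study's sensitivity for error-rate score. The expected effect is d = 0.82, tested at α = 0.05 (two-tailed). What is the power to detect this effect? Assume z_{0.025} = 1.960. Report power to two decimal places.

For two equal groups, power = Φ(d·√(n/2) − z_{α/2}).
d·√(n/2) = 0.82 × √(13/2) = 0.82 × 2.550 = 2.091.
z_β = 2.091 − 1.960 = 0.131.
Power = Φ(0.131) = 0.552.

power ≈ 0.55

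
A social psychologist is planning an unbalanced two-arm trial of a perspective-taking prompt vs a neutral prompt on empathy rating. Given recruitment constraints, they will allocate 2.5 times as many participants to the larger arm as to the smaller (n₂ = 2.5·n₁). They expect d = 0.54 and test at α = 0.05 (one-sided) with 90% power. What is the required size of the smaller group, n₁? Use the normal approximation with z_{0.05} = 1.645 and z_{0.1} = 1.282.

With allocation ratio k = n₂/n₁ = 2.5, Var(x̄₁−x̄₂) = σ²(1/n₁ + 1/(k·n₁)) = σ²·(k+1)/(k·n₁).
So n₁ = (1 + 1/k)·((z_{α} + z_β)/d)² = 1.400 × (2.927/0.54)².
n₁ = 1.400 × 29.38 = 41.1.
Round up: n₁ = 42, giving n₂ = 2.5 × 42 = 105.

n₁ = 42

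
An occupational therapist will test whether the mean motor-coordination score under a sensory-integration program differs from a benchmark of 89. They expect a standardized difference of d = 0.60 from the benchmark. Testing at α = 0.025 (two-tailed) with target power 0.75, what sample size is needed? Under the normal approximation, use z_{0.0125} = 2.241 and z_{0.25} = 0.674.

For a one-sample test: n = ((z_{α/2} + z_β) / d)².
z_{α/2} + z_β = 2.241 + 0.674 = 2.915.
n = (2.915 / 0.60)² = 4.858² = 23.60.
Round up.

n = 24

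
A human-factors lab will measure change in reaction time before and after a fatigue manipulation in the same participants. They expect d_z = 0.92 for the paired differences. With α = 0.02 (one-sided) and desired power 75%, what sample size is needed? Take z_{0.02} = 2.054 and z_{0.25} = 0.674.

For a paired (one-sample on differences) test: n = ((z_{α} + z_β) / d)².
z_{α} + z_β = 2.054 + 0.674 = 2.728.
n = (2.728 / 0.92)² = 2.965² = 8.79.
Round up.

n = 9 pairs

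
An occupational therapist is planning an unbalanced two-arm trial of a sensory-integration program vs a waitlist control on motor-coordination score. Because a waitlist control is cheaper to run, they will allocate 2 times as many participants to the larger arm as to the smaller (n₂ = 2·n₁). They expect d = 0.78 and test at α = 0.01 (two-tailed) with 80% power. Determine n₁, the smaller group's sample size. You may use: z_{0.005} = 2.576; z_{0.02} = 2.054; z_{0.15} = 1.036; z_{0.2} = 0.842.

With allocation ratio k = n₂/n₁ = 2, Var(x̄₁−x̄₂) = σ²(1/n₁ + 1/(k·n₁)) = σ²·(k+1)/(k·n₁).
So n₁ = (1 + 1/k)·((z_{α/2} + z_β)/d)² = 1.500 × (3.418/0.78)².
n₁ = 1.500 × 19.20 = 28.8.
Round up: n₁ = 29, giving n₂ = 2 × 29 = 58.

n₁ = 29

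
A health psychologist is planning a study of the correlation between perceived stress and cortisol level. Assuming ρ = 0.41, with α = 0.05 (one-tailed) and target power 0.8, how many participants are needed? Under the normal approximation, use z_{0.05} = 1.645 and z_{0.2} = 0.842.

Fisher's z: C = ½·ln((1+r)/(1−r)) = ½·ln(2.3898) = 0.4356.
n = ((z_{α} + z_β)/C)² + 3.
(1.645 + 0.842) / 0.4356 = 2.487 / 0.4356 = 5.709.
n = 5.709² + 3 = 32.60 + 3 = 35.6.
Round up.

n = 36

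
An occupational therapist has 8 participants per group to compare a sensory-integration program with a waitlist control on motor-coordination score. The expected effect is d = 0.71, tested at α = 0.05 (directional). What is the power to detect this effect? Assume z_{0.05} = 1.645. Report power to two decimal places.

For two equal groups, power = Φ(d·√(n/2) − z_{α}).
d·√(n/2) = 0.71 × √(8/2) = 0.71 × 2.000 = 1.420.
z_β = 1.420 − 1.645 = -0.225.
Power = Φ(-0.225) = 0.411.

power ≈ 0.41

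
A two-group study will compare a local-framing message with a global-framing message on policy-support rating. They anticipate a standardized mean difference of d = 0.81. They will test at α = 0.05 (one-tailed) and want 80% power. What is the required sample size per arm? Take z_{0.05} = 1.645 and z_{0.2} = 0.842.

For two independent groups with equal n: n = 2·((z_{α} + z_β) / d)².
z_{α} + z_β = 1.645 + 0.842 = 2.487.
n = 2 × (2.487 / 0.81)² = 2 × 3.070² = 2 × 9.43 = 18.9.
Round up to the next whole participant.

n = 19 per group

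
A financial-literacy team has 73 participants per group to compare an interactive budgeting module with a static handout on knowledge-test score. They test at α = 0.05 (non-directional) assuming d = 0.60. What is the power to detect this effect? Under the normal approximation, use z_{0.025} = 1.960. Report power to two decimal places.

power ≈ 0.95

For two equal groups, power = Φ(d·√(n/2) − z_{α/2}).
d·√(n/2) = 0.60 × √(73/2) = 0.60 × 6.042 = 3.625.
z_β = 3.625 − 1.960 = 1.665.
Power = Φ(1.665) = 0.952.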